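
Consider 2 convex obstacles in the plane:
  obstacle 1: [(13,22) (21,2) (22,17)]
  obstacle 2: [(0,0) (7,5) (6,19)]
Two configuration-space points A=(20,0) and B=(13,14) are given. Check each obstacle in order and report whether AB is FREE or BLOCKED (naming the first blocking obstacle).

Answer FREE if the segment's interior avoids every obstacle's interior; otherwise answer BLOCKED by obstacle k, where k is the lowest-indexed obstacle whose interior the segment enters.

FREE

Obstacle 1 [(13,22) (21,2) (22,17)]:
  edge (13,22)–(21,2): clear
  edge (21,2)–(22,17): clear
  edge (22,17)–(13,22): clear
  midpoint (33/2,7) outside
  → clear
Obstacle 2 [(0,0) (7,5) (6,19)]:
  edge (0,0)–(7,5): clear
  edge (7,5)–(6,19): clear
  edge (6,19)–(0,0): clear
  midpoint (33/2,7) outside
  → clear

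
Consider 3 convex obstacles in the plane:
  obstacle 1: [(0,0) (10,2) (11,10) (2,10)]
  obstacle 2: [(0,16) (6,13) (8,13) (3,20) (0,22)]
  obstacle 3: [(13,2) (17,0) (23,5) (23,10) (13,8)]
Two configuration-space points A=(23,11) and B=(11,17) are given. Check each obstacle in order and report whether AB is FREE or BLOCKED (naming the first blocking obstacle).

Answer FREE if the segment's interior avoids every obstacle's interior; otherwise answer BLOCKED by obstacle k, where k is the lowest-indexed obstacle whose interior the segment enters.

FREE

Obstacle 1 [(0,0) (10,2) (11,10) (2,10)]:
  edge (0,0)–(10,2): clear
  edge (10,2)–(11,10): clear
  edge (11,10)–(2,10): clear
  edge (2,10)–(0,0): clear
  midpoint (17,14) outside
  → clear
Obstacle 2 [(0,16) (6,13) (8,13) (3,20) (0,22)]:
  edge (0,16)–(6,13): clear
  edge (6,13)–(8,13): clear
  edge (8,13)–(3,20): clear
  edge (3,20)–(0,22): clear
  edge (0,22)–(0,16): clear
  midpoint (17,14) outside
  → clear
Obstacle 3 [(13,2) (17,0) (23,5) (23,10) (13,8)]:
  edge (13,2)–(17,0): clear
  edge (17,0)–(23,5): clear
  edge (23,5)–(23,10): clear
  edge (23,10)–(13,8): clear
  edge (13,8)–(13,2): clear
  midpoint (17,14) outside
  → clear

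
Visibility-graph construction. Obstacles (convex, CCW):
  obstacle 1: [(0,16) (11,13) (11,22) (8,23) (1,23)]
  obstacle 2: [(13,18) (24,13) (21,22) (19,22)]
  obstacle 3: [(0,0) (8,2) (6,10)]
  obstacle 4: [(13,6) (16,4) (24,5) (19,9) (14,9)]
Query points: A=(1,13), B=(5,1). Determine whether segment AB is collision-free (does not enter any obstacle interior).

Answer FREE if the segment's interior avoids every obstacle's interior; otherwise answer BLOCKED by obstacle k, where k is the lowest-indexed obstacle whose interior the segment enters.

BLOCKED by obstacle 3

Obstacle 1 [(0,16) (11,13) (11,22) (8,23) (1,23)]:
  edge (0,16)–(11,13): clear
  edge (11,13)–(11,22): clear
  edge (11,22)–(8,23): clear
  edge (8,23)–(1,23): clear
  edge (1,23)–(0,16): clear
  midpoint (3,7) outside
  → clear
Obstacle 2 [(13,18) (24,13) (21,22) (19,22)]:
  edge (13,18)–(24,13): clear
  edge (24,13)–(21,22): clear
  edge (21,22)–(19,22): clear
  edge (19,22)–(13,18): clear
  midpoint (3,7) outside
  → clear
Obstacle 3 [(0,0) (8,2) (6,10)]:
  edge (0,0)–(8,2): crosses AB
  edge (8,2)–(6,10): clear
  edge (6,10)–(0,0): crosses AB
  → BLOCKED
Obstacle 4 [(13,6) (16,4) (24,5) (19,9) (14,9)]:
  edge (13,6)–(16,4): clear
  edge (16,4)–(24,5): clear
  edge (24,5)–(19,9): clear
  edge (19,9)–(14,9): clear
  edge (14,9)–(13,6): clear
  midpoint (3,7) outside
  → clear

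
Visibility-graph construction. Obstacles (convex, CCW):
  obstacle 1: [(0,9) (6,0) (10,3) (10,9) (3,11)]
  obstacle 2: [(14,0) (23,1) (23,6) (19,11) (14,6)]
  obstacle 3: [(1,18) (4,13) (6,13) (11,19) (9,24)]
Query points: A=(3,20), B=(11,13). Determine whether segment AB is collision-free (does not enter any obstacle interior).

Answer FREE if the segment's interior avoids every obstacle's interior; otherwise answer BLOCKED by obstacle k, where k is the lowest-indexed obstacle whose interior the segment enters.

Obstacle 1 [(0,9) (6,0) (10,3) (10,9) (3,11)]:
  edge (0,9)–(6,0): clear
  edge (6,0)–(10,3): clear
  edge (10,3)–(10,9): clear
  edge (10,9)–(3,11): clear
  edge (3,11)–(0,9): clear
  midpoint (7,33/2) outside
  → clear
Obstacle 2 [(14,0) (23,1) (23,6) (19,11) (14,6)]:
  edge (14,0)–(23,1): clear
  edge (23,1)–(23,6): clear
  edge (23,6)–(19,11): clear
  edge (19,11)–(14,6): clear
  edge (14,6)–(14,0): clear
  midpoint (7,33/2) outside
  → clear
Obstacle 3 [(1,18) (4,13) (6,13) (11,19) (9,24)]:
  edge (1,18)–(4,13): clear
  edge (4,13)–(6,13): clear
  edge (6,13)–(11,19): crosses AB
  edge (11,19)–(9,24): clear
  edge (9,24)–(1,18): crosses AB
  → BLOCKED

BLOCKED by obstacle 3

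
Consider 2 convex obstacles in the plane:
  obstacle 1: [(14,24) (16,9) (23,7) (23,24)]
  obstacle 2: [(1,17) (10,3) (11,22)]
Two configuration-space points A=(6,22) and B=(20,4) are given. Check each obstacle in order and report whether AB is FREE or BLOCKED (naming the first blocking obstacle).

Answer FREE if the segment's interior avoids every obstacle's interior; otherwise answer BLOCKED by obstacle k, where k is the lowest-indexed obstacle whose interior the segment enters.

Obstacle 1 [(14,24) (16,9) (23,7) (23,24)]:
  edge (14,24)–(16,9): crosses AB
  edge (16,9)–(23,7): crosses AB
  edge (23,7)–(23,24): clear
  edge (23,24)–(14,24): clear
  → BLOCKED
Obstacle 2 [(1,17) (10,3) (11,22)]:
  edge (1,17)–(10,3): clear
  edge (10,3)–(11,22): crosses AB
  edge (11,22)–(1,17): crosses AB
  → BLOCKED

BLOCKED by obstacle 1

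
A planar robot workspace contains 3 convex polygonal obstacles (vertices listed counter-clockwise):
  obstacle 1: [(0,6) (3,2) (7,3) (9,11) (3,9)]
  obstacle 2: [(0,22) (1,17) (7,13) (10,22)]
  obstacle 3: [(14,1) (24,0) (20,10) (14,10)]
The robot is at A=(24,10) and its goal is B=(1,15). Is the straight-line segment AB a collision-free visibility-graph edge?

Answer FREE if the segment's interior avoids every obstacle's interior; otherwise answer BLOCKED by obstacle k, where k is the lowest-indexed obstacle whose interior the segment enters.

Obstacle 1 [(0,6) (3,2) (7,3) (9,11) (3,9)]:
  edge (0,6)–(3,2): clear
  edge (3,2)–(7,3): clear
  edge (7,3)–(9,11): clear
  edge (9,11)–(3,9): clear
  edge (3,9)–(0,6): clear
  midpoint (25/2,25/2) outside
  → clear
Obstacle 2 [(0,22) (1,17) (7,13) (10,22)]:
  edge (0,22)–(1,17): clear
  edge (1,17)–(7,13): crosses AB
  edge (7,13)–(10,22): crosses AB
  edge (10,22)–(0,22): clear
  → BLOCKED
Obstacle 3 [(14,1) (24,0) (20,10) (14,10)]:
  edge (14,1)–(24,0): clear
  edge (24,0)–(20,10): clear
  edge (20,10)–(14,10): clear
  edge (14,10)–(14,1): clear
  midpoint (25/2,25/2) outside
  → clear

BLOCKED by obstacle 2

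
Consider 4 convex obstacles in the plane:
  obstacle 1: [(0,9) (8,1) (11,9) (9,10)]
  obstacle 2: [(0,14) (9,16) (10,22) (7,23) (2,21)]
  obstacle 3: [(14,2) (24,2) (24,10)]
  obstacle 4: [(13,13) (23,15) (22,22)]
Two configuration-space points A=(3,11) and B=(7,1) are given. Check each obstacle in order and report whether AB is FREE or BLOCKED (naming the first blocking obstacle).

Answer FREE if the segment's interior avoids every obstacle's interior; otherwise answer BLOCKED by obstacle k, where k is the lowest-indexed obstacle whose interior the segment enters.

BLOCKED by obstacle 1

Obstacle 1 [(0,9) (8,1) (11,9) (9,10)]:
  edge (0,9)–(8,1): crosses AB
  edge (8,1)–(11,9): clear
  edge (11,9)–(9,10): clear
  edge (9,10)–(0,9): crosses AB
  → BLOCKED
Obstacle 2 [(0,14) (9,16) (10,22) (7,23) (2,21)]:
  edge (0,14)–(9,16): clear
  edge (9,16)–(10,22): clear
  edge (10,22)–(7,23): clear
  edge (7,23)–(2,21): clear
  edge (2,21)–(0,14): clear
  midpoint (5,6) outside
  → clear
Obstacle 3 [(14,2) (24,2) (24,10)]:
  edge (14,2)–(24,2): clear
  edge (24,2)–(24,10): clear
  edge (24,10)–(14,2): clear
  midpoint (5,6) outside
  → clear
Obstacle 4 [(13,13) (23,15) (22,22)]:
  edge (13,13)–(23,15): clear
  edge (23,15)–(22,22): clear
  edge (22,22)–(13,13): clear
  midpoint (5,6) outside
  → clear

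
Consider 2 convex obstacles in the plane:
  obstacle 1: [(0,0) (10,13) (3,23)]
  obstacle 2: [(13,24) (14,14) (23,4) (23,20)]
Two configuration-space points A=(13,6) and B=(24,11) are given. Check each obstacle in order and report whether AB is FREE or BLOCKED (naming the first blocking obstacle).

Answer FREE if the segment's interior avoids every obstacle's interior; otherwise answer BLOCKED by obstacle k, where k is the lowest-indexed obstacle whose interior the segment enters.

Obstacle 1 [(0,0) (10,13) (3,23)]:
  edge (0,0)–(10,13): clear
  edge (10,13)–(3,23): clear
  edge (3,23)–(0,0): clear
  midpoint (37/2,17/2) outside
  → clear
Obstacle 2 [(13,24) (14,14) (23,4) (23,20)]:
  edge (13,24)–(14,14): clear
  edge (14,14)–(23,4): crosses AB
  edge (23,4)–(23,20): crosses AB
  edge (23,20)–(13,24): clear
  → BLOCKED

BLOCKED by obstacle 2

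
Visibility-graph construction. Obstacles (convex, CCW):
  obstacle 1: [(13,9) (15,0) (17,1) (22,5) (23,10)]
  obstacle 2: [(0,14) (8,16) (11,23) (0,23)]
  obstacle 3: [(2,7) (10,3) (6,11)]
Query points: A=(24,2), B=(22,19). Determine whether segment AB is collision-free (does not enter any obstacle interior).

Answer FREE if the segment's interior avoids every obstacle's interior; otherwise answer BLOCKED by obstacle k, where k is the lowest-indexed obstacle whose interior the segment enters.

FREE

Obstacle 1 [(13,9) (15,0) (17,1) (22,5) (23,10)]:
  edge (13,9)–(15,0): clear
  edge (15,0)–(17,1): clear
  edge (17,1)–(22,5): clear
  edge (22,5)–(23,10): clear
  edge (23,10)–(13,9): clear
  midpoint (23,21/2) outside
  → clear
Obstacle 2 [(0,14) (8,16) (11,23) (0,23)]:
  edge (0,14)–(8,16): clear
  edge (8,16)–(11,23): clear
  edge (11,23)–(0,23): clear
  edge (0,23)–(0,14): clear
  midpoint (23,21/2) outside
  → clear
Obstacle 3 [(2,7) (10,3) (6,11)]:
  edge (2,7)–(10,3): clear
  edge (10,3)–(6,11): clear
  edge (6,11)–(2,7): clear
  midpoint (23,21/2) outside
  → clear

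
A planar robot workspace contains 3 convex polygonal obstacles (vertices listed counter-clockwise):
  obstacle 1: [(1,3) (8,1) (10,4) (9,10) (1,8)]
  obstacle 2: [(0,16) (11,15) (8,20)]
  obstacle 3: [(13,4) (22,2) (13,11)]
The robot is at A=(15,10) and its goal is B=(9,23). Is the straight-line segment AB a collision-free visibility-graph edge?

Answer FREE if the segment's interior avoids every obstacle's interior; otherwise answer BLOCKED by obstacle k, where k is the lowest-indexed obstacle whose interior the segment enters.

FREE

Obstacle 1 [(1,3) (8,1) (10,4) (9,10) (1,8)]:
  edge (1,3)–(8,1): clear
  edge (8,1)–(10,4): clear
  edge (10,4)–(9,10): clear
  edge (9,10)–(1,8): clear
  edge (1,8)–(1,3): clear
  midpoint (12,33/2) outside
  → clear
Obstacle 2 [(0,16) (11,15) (8,20)]:
  edge (0,16)–(11,15): clear
  edge (11,15)–(8,20): clear
  edge (8,20)–(0,16): clear
  midpoint (12,33/2) outside
  → clear
Obstacle 3 [(13,4) (22,2) (13,11)]:
  edge (13,4)–(22,2): clear
  edge (22,2)–(13,11): clear
  edge (13,11)–(13,4): clear
  midpoint (12,33/2) outside
  → clear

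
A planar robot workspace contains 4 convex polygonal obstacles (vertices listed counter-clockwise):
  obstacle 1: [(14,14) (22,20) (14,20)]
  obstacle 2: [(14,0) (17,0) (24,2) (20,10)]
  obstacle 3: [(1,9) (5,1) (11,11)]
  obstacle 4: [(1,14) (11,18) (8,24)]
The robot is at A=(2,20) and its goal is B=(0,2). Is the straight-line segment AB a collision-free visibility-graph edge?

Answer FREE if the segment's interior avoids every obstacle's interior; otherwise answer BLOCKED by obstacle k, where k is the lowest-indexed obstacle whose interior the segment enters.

BLOCKED by obstacle 4

Obstacle 1 [(14,14) (22,20) (14,20)]:
  edge (14,14)–(22,20): clear
  edge (22,20)–(14,20): clear
  edge (14,20)–(14,14): clear
  midpoint (1,11) outside
  → clear
Obstacle 2 [(14,0) (17,0) (24,2) (20,10)]:
  edge (14,0)–(17,0): clear
  edge (17,0)–(24,2): clear
  edge (24,2)–(20,10): clear
  edge (20,10)–(14,0): clear
  midpoint (1,11) outside
  → clear
Obstacle 3 [(1,9) (5,1) (11,11)]:
  edge (1,9)–(5,1): clear
  edge (5,1)–(11,11): clear
  edge (11,11)–(1,9): clear
  midpoint (1,11) outside
  → clear
Obstacle 4 [(1,14) (11,18) (8,24)]:
  edge (1,14)–(11,18): crosses AB
  edge (11,18)–(8,24): clear
  edge (8,24)–(1,14): crosses AB
  → BLOCKED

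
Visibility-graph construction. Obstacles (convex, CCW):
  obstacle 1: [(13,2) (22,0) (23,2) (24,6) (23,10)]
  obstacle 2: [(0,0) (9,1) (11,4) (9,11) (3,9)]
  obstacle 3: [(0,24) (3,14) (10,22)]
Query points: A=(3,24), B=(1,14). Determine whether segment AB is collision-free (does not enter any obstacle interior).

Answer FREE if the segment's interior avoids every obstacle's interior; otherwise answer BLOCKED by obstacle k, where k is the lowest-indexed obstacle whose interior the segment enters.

BLOCKED by obstacle 3

Obstacle 1 [(13,2) (22,0) (23,2) (24,6) (23,10)]:
  edge (13,2)–(22,0): clear
  edge (22,0)–(23,2): clear
  edge (23,2)–(24,6): clear
  edge (24,6)–(23,10): clear
  edge (23,10)–(13,2): clear
  midpoint (2,19) outside
  → clear
Obstacle 2 [(0,0) (9,1) (11,4) (9,11) (3,9)]:
  edge (0,0)–(9,1): clear
  edge (9,1)–(11,4): clear
  edge (11,4)–(9,11): clear
  edge (9,11)–(3,9): clear
  edge (3,9)–(0,0): clear
  midpoint (2,19) outside
  → clear
Obstacle 3 [(0,24) (3,14) (10,22)]:
  edge (0,24)–(3,14): crosses AB
  edge (3,14)–(10,22): clear
  edge (10,22)–(0,24): crosses AB
  → BLOCKED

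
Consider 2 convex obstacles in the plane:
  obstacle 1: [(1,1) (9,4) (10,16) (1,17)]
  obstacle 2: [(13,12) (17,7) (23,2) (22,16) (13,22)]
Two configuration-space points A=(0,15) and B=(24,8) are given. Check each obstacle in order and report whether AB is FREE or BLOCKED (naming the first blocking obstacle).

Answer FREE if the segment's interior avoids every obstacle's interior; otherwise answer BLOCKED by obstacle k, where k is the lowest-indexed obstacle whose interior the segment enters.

Obstacle 1 [(1,1) (9,4) (10,16) (1,17)]:
  edge (1,1)–(9,4): clear
  edge (9,4)–(10,16): crosses AB
  edge (10,16)–(1,17): clear
  edge (1,17)–(1,1): crosses AB
  → BLOCKED
Obstacle 2 [(13,12) (17,7) (23,2) (22,16) (13,22)]:
  edge (13,12)–(17,7): crosses AB
  edge (17,7)–(23,2): clear
  edge (23,2)–(22,16): crosses AB
  edge (22,16)–(13,22): clear
  edge (13,22)–(13,12): clear
  → BLOCKED

BLOCKED by obstacle 1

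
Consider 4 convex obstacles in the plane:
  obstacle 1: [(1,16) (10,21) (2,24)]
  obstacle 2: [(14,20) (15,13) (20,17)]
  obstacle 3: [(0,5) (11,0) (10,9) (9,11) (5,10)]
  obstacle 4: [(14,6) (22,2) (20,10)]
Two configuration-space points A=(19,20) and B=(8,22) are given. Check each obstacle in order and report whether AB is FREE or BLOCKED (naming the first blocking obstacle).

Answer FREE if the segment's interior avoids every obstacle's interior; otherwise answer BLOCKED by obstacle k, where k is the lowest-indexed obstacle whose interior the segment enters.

FREE

Obstacle 1 [(1,16) (10,21) (2,24)]:
  edge (1,16)–(10,21): clear
  edge (10,21)–(2,24): clear
  edge (2,24)–(1,16): clear
  midpoint (27/2,21) outside
  → clear
Obstacle 2 [(14,20) (15,13) (20,17)]:
  edge (14,20)–(15,13): clear
  edge (15,13)–(20,17): clear
  edge (20,17)–(14,20): clear
  midpoint (27/2,21) outside
  → clear
Obstacle 3 [(0,5) (11,0) (10,9) (9,11) (5,10)]:
  edge (0,5)–(11,0): clear
  edge (11,0)–(10,9): clear
  edge (10,9)–(9,11): clear
  edge (9,11)–(5,10): clear
  edge (5,10)–(0,5): clear
  midpoint (27/2,21) outside
  → clear
Obstacle 4 [(14,6) (22,2) (20,10)]:
  edge (14,6)–(22,2): clear
  edge (22,2)–(20,10): clear
  edge (20,10)–(14,6): clear
  midpoint (27/2,21) outside
  → clear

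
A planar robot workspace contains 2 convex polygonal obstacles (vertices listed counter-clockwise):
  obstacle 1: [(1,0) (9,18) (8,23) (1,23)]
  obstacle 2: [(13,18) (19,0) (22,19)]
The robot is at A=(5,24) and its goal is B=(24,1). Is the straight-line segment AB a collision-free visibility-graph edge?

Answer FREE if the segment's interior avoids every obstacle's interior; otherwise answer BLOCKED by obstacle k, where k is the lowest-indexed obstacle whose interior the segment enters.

Obstacle 1 [(1,0) (9,18) (8,23) (1,23)]:
  edge (1,0)–(9,18): clear
  edge (9,18)–(8,23): crosses AB
  edge (8,23)–(1,23): crosses AB
  edge (1,23)–(1,0): clear
  → BLOCKED
Obstacle 2 [(13,18) (19,0) (22,19)]:
  edge (13,18)–(19,0): crosses AB
  edge (19,0)–(22,19): crosses AB
  edge (22,19)–(13,18): clear
  → BLOCKED

BLOCKED by obstacle 1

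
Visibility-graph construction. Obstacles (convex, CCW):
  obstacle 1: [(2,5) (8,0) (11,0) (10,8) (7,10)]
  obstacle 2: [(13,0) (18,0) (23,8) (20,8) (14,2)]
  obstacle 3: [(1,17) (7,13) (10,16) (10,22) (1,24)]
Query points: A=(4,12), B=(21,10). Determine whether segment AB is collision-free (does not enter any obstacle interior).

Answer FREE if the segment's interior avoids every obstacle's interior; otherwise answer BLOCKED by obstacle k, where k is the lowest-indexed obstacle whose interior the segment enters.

Obstacle 1 [(2,5) (8,0) (11,0) (10,8) (7,10)]:
  edge (2,5)–(8,0): clear
  edge (8,0)–(11,0): clear
  edge (11,0)–(10,8): clear
  edge (10,8)–(7,10): clear
  edge (7,10)–(2,5): clear
  midpoint (25/2,11) outside
  → clear
Obstacle 2 [(13,0) (18,0) (23,8) (20,8) (14,2)]:
  edge (13,0)–(18,0): clear
  edge (18,0)–(23,8): clear
  edge (23,8)–(20,8): clear
  edge (20,8)–(14,2): clear
  edge (14,2)–(13,0): clear
  midpoint (25/2,11) outside
  → clear
Obstacle 3 [(1,17) (7,13) (10,16) (10,22) (1,24)]:
  edge (1,17)–(7,13): clear
  edge (7,13)–(10,16): clear
  edge (10,16)–(10,22): clear
  edge (10,22)–(1,24): clear
  edge (1,24)–(1,17): clear
  midpoint (25/2,11) outside
  → clear

FREE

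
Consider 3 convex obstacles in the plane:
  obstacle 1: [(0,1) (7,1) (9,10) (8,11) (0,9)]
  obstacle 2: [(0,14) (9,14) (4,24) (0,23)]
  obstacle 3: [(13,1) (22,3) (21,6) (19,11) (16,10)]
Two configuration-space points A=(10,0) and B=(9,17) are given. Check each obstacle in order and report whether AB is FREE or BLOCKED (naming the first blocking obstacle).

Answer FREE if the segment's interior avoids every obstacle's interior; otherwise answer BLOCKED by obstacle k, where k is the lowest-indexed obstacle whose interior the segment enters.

Obstacle 1 [(0,1) (7,1) (9,10) (8,11) (0,9)]:
  edge (0,1)–(7,1): clear
  edge (7,1)–(9,10): clear
  edge (9,10)–(8,11): clear
  edge (8,11)–(0,9): clear
  edge (0,9)–(0,1): clear
  midpoint (19/2,17/2) outside
  → clear
Obstacle 2 [(0,14) (9,14) (4,24) (0,23)]:
  edge (0,14)–(9,14): clear
  edge (9,14)–(4,24): clear
  edge (4,24)–(0,23): clear
  edge (0,23)–(0,14): clear
  midpoint (19/2,17/2) outside
  → clear
Obstacle 3 [(13,1) (22,3) (21,6) (19,11) (16,10)]:
  edge (13,1)–(22,3): clear
  edge (22,3)–(21,6): clear
  edge (21,6)–(19,11): clear
  edge (19,11)–(16,10): clear
  edge (16,10)–(13,1): clear
  midpoint (19/2,17/2) outside
  → clear

FREE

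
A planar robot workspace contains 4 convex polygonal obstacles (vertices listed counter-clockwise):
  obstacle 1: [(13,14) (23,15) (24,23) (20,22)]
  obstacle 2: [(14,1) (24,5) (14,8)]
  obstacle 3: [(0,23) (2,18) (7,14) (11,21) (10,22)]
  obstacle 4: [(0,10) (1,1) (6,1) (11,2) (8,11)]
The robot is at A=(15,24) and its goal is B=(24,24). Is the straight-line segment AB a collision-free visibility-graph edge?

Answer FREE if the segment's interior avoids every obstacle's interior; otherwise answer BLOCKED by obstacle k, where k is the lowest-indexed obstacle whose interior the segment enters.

FREE

Obstacle 1 [(13,14) (23,15) (24,23) (20,22)]:
  edge (13,14)–(23,15): clear
  edge (23,15)–(24,23): clear
  edge (24,23)–(20,22): clear
  edge (20,22)–(13,14): clear
  midpoint (39/2,24) outside
  → clear
Obstacle 2 [(14,1) (24,5) (14,8)]:
  edge (14,1)–(24,5): clear
  edge (24,5)–(14,8): clear
  edge (14,8)–(14,1): clear
  midpoint (39/2,24) outside
  → clear
Obstacle 3 [(0,23) (2,18) (7,14) (11,21) (10,22)]:
  edge (0,23)–(2,18): clear
  edge (2,18)–(7,14): clear
  edge (7,14)–(11,21): clear
  edge (11,21)–(10,22): clear
  edge (10,22)–(0,23): clear
  midpoint (39/2,24) outside
  → clear
Obstacle 4 [(0,10) (1,1) (6,1) (11,2) (8,11)]:
  edge (0,10)–(1,1): clear
  edge (1,1)–(6,1): clear
  edge (6,1)–(11,2): clear
  edge (11,2)–(8,11): clear
  edge (8,11)–(0,10): clear
  midpoint (39/2,24) outside
  → clear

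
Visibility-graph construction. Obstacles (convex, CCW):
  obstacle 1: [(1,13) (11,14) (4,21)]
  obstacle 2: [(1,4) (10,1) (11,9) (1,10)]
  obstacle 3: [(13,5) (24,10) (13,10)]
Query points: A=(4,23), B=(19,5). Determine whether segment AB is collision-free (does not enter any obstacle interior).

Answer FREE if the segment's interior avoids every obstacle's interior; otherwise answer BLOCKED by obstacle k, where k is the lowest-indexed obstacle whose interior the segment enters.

Obstacle 1 [(1,13) (11,14) (4,21)]:
  edge (1,13)–(11,14): clear
  edge (11,14)–(4,21): clear
  edge (4,21)–(1,13): clear
  midpoint (23/2,14) outside
  → clear
Obstacle 2 [(1,4) (10,1) (11,9) (1,10)]:
  edge (1,4)–(10,1): clear
  edge (10,1)–(11,9): clear
  edge (11,9)–(1,10): clear
  edge (1,10)–(1,4): clear
  midpoint (23/2,14) outside
  → clear
Obstacle 3 [(13,5) (24,10) (13,10)]:
  edge (13,5)–(24,10): crosses AB
  edge (24,10)–(13,10): crosses AB
  edge (13,10)–(13,5): clear
  → BLOCKED

BLOCKED by obstacle 3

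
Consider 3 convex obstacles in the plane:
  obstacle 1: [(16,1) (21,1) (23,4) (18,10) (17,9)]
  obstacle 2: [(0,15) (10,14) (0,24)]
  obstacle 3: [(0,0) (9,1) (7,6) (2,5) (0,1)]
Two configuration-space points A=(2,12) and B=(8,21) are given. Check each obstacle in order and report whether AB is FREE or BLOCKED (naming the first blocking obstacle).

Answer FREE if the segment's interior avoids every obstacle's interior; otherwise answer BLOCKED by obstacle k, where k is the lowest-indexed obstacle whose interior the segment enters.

BLOCKED by obstacle 2

Obstacle 1 [(16,1) (21,1) (23,4) (18,10) (17,9)]:
  edge (16,1)–(21,1): clear
  edge (21,1)–(23,4): clear
  edge (23,4)–(18,10): clear
  edge (18,10)–(17,9): clear
  edge (17,9)–(16,1): clear
  midpoint (5,33/2) outside
  → clear
Obstacle 2 [(0,15) (10,14) (0,24)]:
  edge (0,15)–(10,14): crosses AB
  edge (10,14)–(0,24): crosses AB
  edge (0,24)–(0,15): clear
  → BLOCKED
Obstacle 3 [(0,0) (9,1) (7,6) (2,5) (0,1)]:
  edge (0,0)–(9,1): clear
  edge (9,1)–(7,6): clear
  edge (7,6)–(2,5): clear
  edge (2,5)–(0,1): clear
  edge (0,1)–(0,0): clear
  midpoint (5,33/2) outside
  → clear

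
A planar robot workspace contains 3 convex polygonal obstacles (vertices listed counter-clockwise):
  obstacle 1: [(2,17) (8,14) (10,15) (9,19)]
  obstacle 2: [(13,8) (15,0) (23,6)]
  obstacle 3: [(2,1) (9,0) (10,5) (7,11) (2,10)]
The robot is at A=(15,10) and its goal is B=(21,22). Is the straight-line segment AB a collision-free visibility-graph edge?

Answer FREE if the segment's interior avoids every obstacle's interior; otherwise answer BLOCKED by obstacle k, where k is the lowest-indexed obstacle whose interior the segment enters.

Obstacle 1 [(2,17) (8,14) (10,15) (9,19)]:
  edge (2,17)–(8,14): clear
  edge (8,14)–(10,15): clear
  edge (10,15)–(9,19): clear
  edge (9,19)–(2,17): clear
  midpoint (18,16) outside
  → clear
Obstacle 2 [(13,8) (15,0) (23,6)]:
  edge (13,8)–(15,0): clear
  edge (15,0)–(23,6): clear
  edge (23,6)–(13,8): clear
  midpoint (18,16) outside
  → clear
Obstacle 3 [(2,1) (9,0) (10,5) (7,11) (2,10)]:
  edge (2,1)–(9,0): clear
  edge (9,0)–(10,5): clear
  edge (10,5)–(7,11): clear
  edge (7,11)–(2,10): clear
  edge (2,10)–(2,1): clear
  midpoint (18,16) outside
  → clear

FREE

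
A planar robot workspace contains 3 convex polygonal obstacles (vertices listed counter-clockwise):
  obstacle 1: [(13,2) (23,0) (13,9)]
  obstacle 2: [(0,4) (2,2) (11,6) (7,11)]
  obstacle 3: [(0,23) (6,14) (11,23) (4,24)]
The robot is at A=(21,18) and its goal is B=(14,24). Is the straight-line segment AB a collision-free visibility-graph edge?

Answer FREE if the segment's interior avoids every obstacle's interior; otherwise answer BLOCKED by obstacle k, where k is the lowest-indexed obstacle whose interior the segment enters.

Obstacle 1 [(13,2) (23,0) (13,9)]:
  edge (13,2)–(23,0): clear
  edge (23,0)–(13,9): clear
  edge (13,9)–(13,2): clear
  midpoint (35/2,21) outside
  → clear
Obstacle 2 [(0,4) (2,2) (11,6) (7,11)]:
  edge (0,4)–(2,2): clear
  edge (2,2)–(11,6): clear
  edge (11,6)–(7,11): clear
  edge (7,11)–(0,4): clear
  midpoint (35/2,21) outside
  → clear
Obstacle 3 [(0,23) (6,14) (11,23) (4,24)]:
  edge (0,23)–(6,14): clear
  edge (6,14)–(11,23): clear
  edge (11,23)–(4,24): clear
  edge (4,24)–(0,23): clear
  midpoint (35/2,21) outside
  → clear

FREE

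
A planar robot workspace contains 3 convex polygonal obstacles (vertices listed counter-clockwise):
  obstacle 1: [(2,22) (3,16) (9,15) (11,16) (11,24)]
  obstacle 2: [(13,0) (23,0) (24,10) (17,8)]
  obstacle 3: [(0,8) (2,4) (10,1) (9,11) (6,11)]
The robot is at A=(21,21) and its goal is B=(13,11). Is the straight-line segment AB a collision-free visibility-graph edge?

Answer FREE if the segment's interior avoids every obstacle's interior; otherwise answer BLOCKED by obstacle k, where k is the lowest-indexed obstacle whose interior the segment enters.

Obstacle 1 [(2,22) (3,16) (9,15) (11,16) (11,24)]:
  edge (2,22)–(3,16): clear
  edge (3,16)–(9,15): clear
  edge (9,15)–(11,16): clear
  edge (11,16)–(11,24): clear
  edge (11,24)–(2,22): clear
  midpoint (17,16) outside
  → clear
Obstacle 2 [(13,0) (23,0) (24,10) (17,8)]:
  edge (13,0)–(23,0): clear
  edge (23,0)–(24,10): clear
  edge (24,10)–(17,8): clear
  edge (17,8)–(13,0): clear
  midpoint (17,16) outside
  → clear
Obstacle 3 [(0,8) (2,4) (10,1) (9,11) (6,11)]:
  edge (0,8)–(2,4): clear
  edge (2,4)–(10,1): clear
  edge (10,1)–(9,11): clear
  edge (9,11)–(6,11): clear
  edge (6,11)–(0,8): clear
  midpoint (17,16) outside
  → clear

FREE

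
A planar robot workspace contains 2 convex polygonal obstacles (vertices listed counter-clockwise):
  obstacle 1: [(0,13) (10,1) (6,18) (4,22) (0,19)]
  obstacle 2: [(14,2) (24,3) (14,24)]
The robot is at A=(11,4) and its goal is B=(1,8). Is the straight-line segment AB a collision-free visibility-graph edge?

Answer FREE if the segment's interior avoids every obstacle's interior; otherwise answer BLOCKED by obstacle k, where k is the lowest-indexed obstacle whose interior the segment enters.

BLOCKED by obstacle 1

Obstacle 1 [(0,13) (10,1) (6,18) (4,22) (0,19)]:
  edge (0,13)–(10,1): crosses AB
  edge (10,1)–(6,18): crosses AB
  edge (6,18)–(4,22): clear
  edge (4,22)–(0,19): clear
  edge (0,19)–(0,13): clear
  → BLOCKED
Obstacle 2 [(14,2) (24,3) (14,24)]:
  edge (14,2)–(24,3): clear
  edge (24,3)–(14,24): clear
  edge (14,24)–(14,2): clear
  midpoint (6,6) outside
  → clear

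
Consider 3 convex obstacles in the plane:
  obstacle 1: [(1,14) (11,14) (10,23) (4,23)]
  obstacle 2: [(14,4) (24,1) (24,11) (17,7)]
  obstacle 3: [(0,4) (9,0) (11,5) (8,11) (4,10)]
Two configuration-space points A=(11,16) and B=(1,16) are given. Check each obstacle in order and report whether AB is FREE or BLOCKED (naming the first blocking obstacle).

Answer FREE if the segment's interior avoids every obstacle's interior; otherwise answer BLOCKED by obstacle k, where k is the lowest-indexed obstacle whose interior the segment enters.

BLOCKED by obstacle 1

Obstacle 1 [(1,14) (11,14) (10,23) (4,23)]:
  edge (1,14)–(11,14): clear
  edge (11,14)–(10,23): crosses AB
  edge (10,23)–(4,23): clear
  edge (4,23)–(1,14): crosses AB
  → BLOCKED
Obstacle 2 [(14,4) (24,1) (24,11) (17,7)]:
  edge (14,4)–(24,1): clear
  edge (24,1)–(24,11): clear
  edge (24,11)–(17,7): clear
  edge (17,7)–(14,4): clear
  midpoint (6,16) outside
  → clear
Obstacle 3 [(0,4) (9,0) (11,5) (8,11) (4,10)]:
  edge (0,4)–(9,0): clear
  edge (9,0)–(11,5): clear
  edge (11,5)–(8,11): clear
  edge (8,11)–(4,10): clear
  edge (4,10)–(0,4): clear
  midpoint (6,16) outside
  → clear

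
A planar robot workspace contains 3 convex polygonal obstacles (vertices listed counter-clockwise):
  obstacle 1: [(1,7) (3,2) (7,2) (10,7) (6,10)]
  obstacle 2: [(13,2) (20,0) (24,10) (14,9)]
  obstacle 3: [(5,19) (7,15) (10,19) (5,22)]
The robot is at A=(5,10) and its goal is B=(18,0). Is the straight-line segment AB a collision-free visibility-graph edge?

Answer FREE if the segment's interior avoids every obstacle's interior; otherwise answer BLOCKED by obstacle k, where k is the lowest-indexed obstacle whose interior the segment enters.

Obstacle 1 [(1,7) (3,2) (7,2) (10,7) (6,10)]:
  edge (1,7)–(3,2): clear
  edge (3,2)–(7,2): clear
  edge (7,2)–(10,7): crosses AB
  edge (10,7)–(6,10): clear
  edge (6,10)–(1,7): crosses AB
  → BLOCKED
Obstacle 2 [(13,2) (20,0) (24,10) (14,9)]:
  edge (13,2)–(20,0): crosses AB
  edge (20,0)–(24,10): clear
  edge (24,10)–(14,9): clear
  edge (14,9)–(13,2): crosses AB
  → BLOCKED
Obstacle 3 [(5,19) (7,15) (10,19) (5,22)]:
  edge (5,19)–(7,15): clear
  edge (7,15)–(10,19): clear
  edge (10,19)–(5,22): clear
  edge (5,22)–(5,19): clear
  midpoint (23/2,5) outside
  → clear

BLOCKED by obstacle 1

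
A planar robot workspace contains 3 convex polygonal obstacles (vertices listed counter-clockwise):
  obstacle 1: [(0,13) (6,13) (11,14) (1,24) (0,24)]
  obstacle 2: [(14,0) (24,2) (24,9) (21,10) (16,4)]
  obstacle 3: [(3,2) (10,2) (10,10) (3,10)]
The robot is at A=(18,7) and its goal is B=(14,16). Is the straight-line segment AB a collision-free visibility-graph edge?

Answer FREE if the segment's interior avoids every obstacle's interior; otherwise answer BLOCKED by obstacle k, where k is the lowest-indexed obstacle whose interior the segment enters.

FREE

Obstacle 1 [(0,13) (6,13) (11,14) (1,24) (0,24)]:
  edge (0,13)–(6,13): clear
  edge (6,13)–(11,14): clear
  edge (11,14)–(1,24): clear
  edge (1,24)–(0,24): clear
  edge (0,24)–(0,13): clear
  midpoint (16,23/2) outside
  → clear
Obstacle 2 [(14,0) (24,2) (24,9) (21,10) (16,4)]:
  edge (14,0)–(24,2): clear
  edge (24,2)–(24,9): clear
  edge (24,9)–(21,10): clear
  edge (21,10)–(16,4): clear
  edge (16,4)–(14,0): clear
  midpoint (16,23/2) outside
  → clear
Obstacle 3 [(3,2) (10,2) (10,10) (3,10)]:
  edge (3,2)–(10,2): clear
  edge (10,2)–(10,10): clear
  edge (10,10)–(3,10): clear
  edge (3,10)–(3,2): clear
  midpoint (16,23/2) outside
  → clear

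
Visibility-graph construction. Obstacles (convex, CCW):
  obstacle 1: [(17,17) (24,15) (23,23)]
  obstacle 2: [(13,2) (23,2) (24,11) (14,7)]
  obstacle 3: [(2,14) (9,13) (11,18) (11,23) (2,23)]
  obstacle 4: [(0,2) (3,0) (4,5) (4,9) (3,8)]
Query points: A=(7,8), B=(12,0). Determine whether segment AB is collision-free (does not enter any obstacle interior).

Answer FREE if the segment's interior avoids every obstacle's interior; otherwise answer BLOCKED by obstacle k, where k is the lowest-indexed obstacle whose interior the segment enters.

Obstacle 1 [(17,17) (24,15) (23,23)]:
  edge (17,17)–(24,15): clear
  edge (24,15)–(23,23): clear
  edge (23,23)–(17,17): clear
  midpoint (19/2,4) outside
  → clear
Obstacle 2 [(13,2) (23,2) (24,11) (14,7)]:
  edge (13,2)–(23,2): clear
  edge (23,2)–(24,11): clear
  edge (24,11)–(14,7): clear
  edge (14,7)–(13,2): clear
  midpoint (19/2,4) outside
  → clear
Obstacle 3 [(2,14) (9,13) (11,18) (11,23) (2,23)]:
  edge (2,14)–(9,13): clear
  edge (9,13)–(11,18): clear
  edge (11,18)–(11,23): clear
  edge (11,23)–(2,23): clear
  edge (2,23)–(2,14): clear
  midpoint (19/2,4) outside
  → clear
Obstacle 4 [(0,2) (3,0) (4,5) (4,9) (3,8)]:
  edge (0,2)–(3,0): clear
  edge (3,0)–(4,5): clear
  edge (4,5)–(4,9): clear
  edge (4,9)–(3,8): clear
  edge (3,8)–(0,2): clear
  midpoint (19/2,4) outside
  → clear

FREE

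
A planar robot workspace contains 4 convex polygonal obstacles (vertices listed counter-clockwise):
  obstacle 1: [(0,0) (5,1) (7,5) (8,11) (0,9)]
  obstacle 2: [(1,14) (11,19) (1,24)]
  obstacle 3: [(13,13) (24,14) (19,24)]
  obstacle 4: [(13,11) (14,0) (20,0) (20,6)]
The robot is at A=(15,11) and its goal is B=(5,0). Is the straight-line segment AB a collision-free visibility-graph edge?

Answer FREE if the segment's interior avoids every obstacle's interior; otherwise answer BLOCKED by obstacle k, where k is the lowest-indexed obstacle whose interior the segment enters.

BLOCKED by obstacle 4

Obstacle 1 [(0,0) (5,1) (7,5) (8,11) (0,9)]:
  edge (0,0)–(5,1): clear
  edge (5,1)–(7,5): clear
  edge (7,5)–(8,11): clear
  edge (8,11)–(0,9): clear
  edge (0,9)–(0,0): clear
  midpoint (10,11/2) outside
  → clear
Obstacle 2 [(1,14) (11,19) (1,24)]:
  edge (1,14)–(11,19): clear
  edge (11,19)–(1,24): clear
  edge (1,24)–(1,14): clear
  midpoint (10,11/2) outside
  → clear
Obstacle 3 [(13,13) (24,14) (19,24)]:
  edge (13,13)–(24,14): clear
  edge (24,14)–(19,24): clear
  edge (19,24)–(13,13): clear
  midpoint (10,11/2) outside
  → clear
Obstacle 4 [(13,11) (14,0) (20,0) (20,6)]:
  edge (13,11)–(14,0): crosses AB
  edge (14,0)–(20,0): clear
  edge (20,0)–(20,6): clear
  edge (20,6)–(13,11): crosses AB
  → BLOCKED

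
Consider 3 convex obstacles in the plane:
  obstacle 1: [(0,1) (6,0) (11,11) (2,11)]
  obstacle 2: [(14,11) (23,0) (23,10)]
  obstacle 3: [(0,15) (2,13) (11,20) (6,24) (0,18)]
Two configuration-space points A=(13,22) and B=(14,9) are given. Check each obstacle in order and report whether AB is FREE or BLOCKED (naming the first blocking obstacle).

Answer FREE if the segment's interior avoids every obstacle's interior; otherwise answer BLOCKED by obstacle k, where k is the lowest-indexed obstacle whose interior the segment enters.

Obstacle 1 [(0,1) (6,0) (11,11) (2,11)]:
  edge (0,1)–(6,0): clear
  edge (6,0)–(11,11): clear
  edge (11,11)–(2,11): clear
  edge (2,11)–(0,1): clear
  midpoint (27/2,31/2) outside
  → clear
Obstacle 2 [(14,11) (23,0) (23,10)]:
  edge (14,11)–(23,0): clear
  edge (23,0)–(23,10): clear
  edge (23,10)–(14,11): clear
  midpoint (27/2,31/2) outside
  → clear
Obstacle 3 [(0,15) (2,13) (11,20) (6,24) (0,18)]:
  edge (0,15)–(2,13): clear
  edge (2,13)–(11,20): clear
  edge (11,20)–(6,24): clear
  edge (6,24)–(0,18): clear
  edge (0,18)–(0,15): clear
  midpoint (27/2,31/2) outside
  → clear

FREE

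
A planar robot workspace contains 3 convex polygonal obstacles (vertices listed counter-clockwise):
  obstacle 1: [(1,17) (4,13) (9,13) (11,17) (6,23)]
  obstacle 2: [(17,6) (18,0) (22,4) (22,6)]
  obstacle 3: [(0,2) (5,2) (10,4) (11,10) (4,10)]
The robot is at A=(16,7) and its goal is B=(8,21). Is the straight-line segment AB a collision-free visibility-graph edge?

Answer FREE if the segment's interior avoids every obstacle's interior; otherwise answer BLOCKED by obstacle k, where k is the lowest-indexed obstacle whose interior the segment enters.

Obstacle 1 [(1,17) (4,13) (9,13) (11,17) (6,23)]:
  edge (1,17)–(4,13): clear
  edge (4,13)–(9,13): clear
  edge (9,13)–(11,17): crosses AB
  edge (11,17)–(6,23): crosses AB
  edge (6,23)–(1,17): clear
  → BLOCKED
Obstacle 2 [(17,6) (18,0) (22,4) (22,6)]:
  edge (17,6)–(18,0): clear
  edge (18,0)–(22,4): clear
  edge (22,4)–(22,6): clear
  edge (22,6)–(17,6): clear
  midpoint (12,14) outside
  → clear
Obstacle 3 [(0,2) (5,2) (10,4) (11,10) (4,10)]:
  edge (0,2)–(5,2): clear
  edge (5,2)–(10,4): clear
  edge (10,4)–(11,10): clear
  edge (11,10)–(4,10): clear
  edge (4,10)–(0,2): clear
  midpoint (12,14) outside
  → clear

BLOCKED by obstacle 1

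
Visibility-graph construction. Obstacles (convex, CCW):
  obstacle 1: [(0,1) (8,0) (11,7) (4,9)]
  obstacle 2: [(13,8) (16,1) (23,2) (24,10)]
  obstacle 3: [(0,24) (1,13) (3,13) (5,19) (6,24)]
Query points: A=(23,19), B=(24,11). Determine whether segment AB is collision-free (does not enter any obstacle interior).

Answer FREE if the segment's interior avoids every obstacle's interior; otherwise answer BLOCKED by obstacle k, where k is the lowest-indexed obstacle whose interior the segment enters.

Obstacle 1 [(0,1) (8,0) (11,7) (4,9)]:
  edge (0,1)–(8,0): clear
  edge (8,0)–(11,7): clear
  edge (11,7)–(4,9): clear
  edge (4,9)–(0,1): clear
  midpoint (47/2,15) outside
  → clear
Obstacle 2 [(13,8) (16,1) (23,2) (24,10)]:
  edge (13,8)–(16,1): clear
  edge (16,1)–(23,2): clear
  edge (23,2)–(24,10): clear
  edge (24,10)–(13,8): clear
  midpoint (47/2,15) outside
  → clear
Obstacle 3 [(0,24) (1,13) (3,13) (5,19) (6,24)]:
  edge (0,24)–(1,13): clear
  edge (1,13)–(3,13): clear
  edge (3,13)–(5,19): clear
  edge (5,19)–(6,24): clear
  edge (6,24)–(0,24): clear
  midpoint (47/2,15) outside
  → clear

FREE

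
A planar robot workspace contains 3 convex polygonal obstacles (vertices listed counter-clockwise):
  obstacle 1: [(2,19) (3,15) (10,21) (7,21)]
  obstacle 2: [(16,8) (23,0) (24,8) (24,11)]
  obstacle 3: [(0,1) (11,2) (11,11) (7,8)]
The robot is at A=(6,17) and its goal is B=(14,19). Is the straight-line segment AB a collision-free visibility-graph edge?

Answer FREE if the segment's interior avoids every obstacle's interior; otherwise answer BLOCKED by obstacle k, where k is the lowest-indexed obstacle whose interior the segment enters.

FREE

Obstacle 1 [(2,19) (3,15) (10,21) (7,21)]:
  edge (2,19)–(3,15): clear
  edge (3,15)–(10,21): clear
  edge (10,21)–(7,21): clear
  edge (7,21)–(2,19): clear
  midpoint (10,18) outside
  → clear
Obstacle 2 [(16,8) (23,0) (24,8) (24,11)]:
  edge (16,8)–(23,0): clear
  edge (23,0)–(24,8): clear
  edge (24,8)–(24,11): clear
  edge (24,11)–(16,8): clear
  midpoint (10,18) outside
  → clear
Obstacle 3 [(0,1) (11,2) (11,11) (7,8)]:
  edge (0,1)–(11,2): clear
  edge (11,2)–(11,11): clear
  edge (11,11)–(7,8): clear
  edge (7,8)–(0,1): clear
  midpoint (10,18) outside
  → clear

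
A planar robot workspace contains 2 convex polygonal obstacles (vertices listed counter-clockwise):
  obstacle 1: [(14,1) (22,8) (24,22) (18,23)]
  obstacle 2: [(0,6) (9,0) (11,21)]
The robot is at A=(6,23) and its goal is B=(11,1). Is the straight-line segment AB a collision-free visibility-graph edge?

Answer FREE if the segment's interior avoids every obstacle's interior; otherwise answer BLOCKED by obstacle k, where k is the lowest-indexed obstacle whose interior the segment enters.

Obstacle 1 [(14,1) (22,8) (24,22) (18,23)]:
  edge (14,1)–(22,8): clear
  edge (22,8)–(24,22): clear
  edge (24,22)–(18,23): clear
  edge (18,23)–(14,1): clear
  midpoint (17/2,12) outside
  → clear
Obstacle 2 [(0,6) (9,0) (11,21)]:
  edge (0,6)–(9,0): clear
  edge (9,0)–(11,21): crosses AB
  edge (11,21)–(0,6): crosses AB
  → BLOCKED

BLOCKED by obstacle 2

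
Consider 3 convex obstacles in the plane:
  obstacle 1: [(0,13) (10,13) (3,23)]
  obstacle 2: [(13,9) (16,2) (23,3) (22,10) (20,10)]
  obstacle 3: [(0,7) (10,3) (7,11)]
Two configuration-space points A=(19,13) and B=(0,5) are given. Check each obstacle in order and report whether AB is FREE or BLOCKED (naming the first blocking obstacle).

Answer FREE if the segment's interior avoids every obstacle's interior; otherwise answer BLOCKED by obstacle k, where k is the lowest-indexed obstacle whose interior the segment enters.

BLOCKED by obstacle 3

Obstacle 1 [(0,13) (10,13) (3,23)]:
  edge (0,13)–(10,13): clear
  edge (10,13)–(3,23): clear
  edge (3,23)–(0,13): clear
  midpoint (19/2,9) outside
  → clear
Obstacle 2 [(13,9) (16,2) (23,3) (22,10) (20,10)]:
  edge (13,9)–(16,2): clear
  edge (16,2)–(23,3): clear
  edge (23,3)–(22,10): clear
  edge (22,10)–(20,10): clear
  edge (20,10)–(13,9): clear
  midpoint (19/2,9) outside
  → clear
Obstacle 3 [(0,7) (10,3) (7,11)]:
  edge (0,7)–(10,3): crosses AB
  edge (10,3)–(7,11): crosses AB
  edge (7,11)–(0,7): clear
  → BLOCKED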